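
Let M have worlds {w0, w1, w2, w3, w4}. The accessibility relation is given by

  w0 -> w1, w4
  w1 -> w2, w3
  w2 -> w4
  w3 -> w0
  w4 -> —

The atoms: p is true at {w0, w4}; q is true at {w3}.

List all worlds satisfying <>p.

{w0, w2, w3}

w0: successors {w1, w4}; p there: w1:F, w4:T. ✓
w1: successors {w2, w3}; p there: w2:F, w3:F. ✗
w2: successors {w4}; p there: w4:T. ✓
w3: successors {w0}; p there: w0:T. ✓
w4: no successors, so <>p fails. ✗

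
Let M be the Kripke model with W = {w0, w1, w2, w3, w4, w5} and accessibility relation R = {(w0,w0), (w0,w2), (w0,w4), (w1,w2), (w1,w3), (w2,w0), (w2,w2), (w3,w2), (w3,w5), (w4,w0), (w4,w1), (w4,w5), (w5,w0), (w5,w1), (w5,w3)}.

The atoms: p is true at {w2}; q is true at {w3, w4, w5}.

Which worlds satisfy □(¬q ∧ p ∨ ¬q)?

w0: successors {w0, w2, w4}; ¬q ∧ p ∨ ¬q there: w0:T, w2:T, w4:F. ✗
w1: successors {w2, w3}; ¬q ∧ p ∨ ¬q there: w2:T, w3:F. ✗
w2: successors {w0, w2}; ¬q ∧ p ∨ ¬q there: w0:T, w2:T. ✓
w3: successors {w2, w5}; ¬q ∧ p ∨ ¬q there: w2:T, w5:F. ✗
w4: successors {w0, w1, w5}; ¬q ∧ p ∨ ¬q there: w0:T, w1:T, w5:F. ✗
w5: successors {w0, w1, w3}; ¬q ∧ p ∨ ¬q there: w0:T, w1:T, w3:F. ✗

{w2}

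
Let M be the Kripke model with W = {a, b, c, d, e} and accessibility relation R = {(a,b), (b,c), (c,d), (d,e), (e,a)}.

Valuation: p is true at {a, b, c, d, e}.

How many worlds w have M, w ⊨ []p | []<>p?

a: []p is T, []<>p is T. ✓
b: []p is T, []<>p is T. ✓
c: []p is T, []<>p is T. ✓
d: []p is T, []<>p is T. ✓
e: []p is T, []<>p is T. ✓
Satisfying worlds: {a, b, c, d, e}.

5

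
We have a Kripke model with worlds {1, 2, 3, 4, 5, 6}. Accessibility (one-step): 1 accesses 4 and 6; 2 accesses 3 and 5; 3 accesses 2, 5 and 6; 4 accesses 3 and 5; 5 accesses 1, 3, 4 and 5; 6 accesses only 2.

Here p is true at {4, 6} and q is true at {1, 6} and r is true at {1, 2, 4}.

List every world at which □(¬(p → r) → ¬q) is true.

1: successors {4, 6}; ¬(p → r) → ¬q there: 4:T, 6:F. ✗
2: successors {3, 5}; ¬(p → r) → ¬q there: 3:T, 5:T. ✓
3: successors {2, 5, 6}; ¬(p → r) → ¬q there: 2:T, 5:T, 6:F. ✗
4: successors {3, 5}; ¬(p → r) → ¬q there: 3:T, 5:T. ✓
5: successors {1, 3, 4, 5}; ¬(p → r) → ¬q there: 1:T, 3:T, 4:T, 5:T. ✓
6: successors {2}; ¬(p → r) → ¬q there: 2:T. ✓

{2, 4, 5, 6}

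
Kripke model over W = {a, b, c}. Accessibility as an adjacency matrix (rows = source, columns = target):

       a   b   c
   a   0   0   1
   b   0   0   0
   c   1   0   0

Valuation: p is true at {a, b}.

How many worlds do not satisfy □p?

a: successors {c}; p there: c:F. ✗
b: no successors, so □p holds vacuously. ✓
c: successors {a}; p there: a:T. ✓
Satisfying worlds: {b, c}.
So □p fails at the other 1 world.

1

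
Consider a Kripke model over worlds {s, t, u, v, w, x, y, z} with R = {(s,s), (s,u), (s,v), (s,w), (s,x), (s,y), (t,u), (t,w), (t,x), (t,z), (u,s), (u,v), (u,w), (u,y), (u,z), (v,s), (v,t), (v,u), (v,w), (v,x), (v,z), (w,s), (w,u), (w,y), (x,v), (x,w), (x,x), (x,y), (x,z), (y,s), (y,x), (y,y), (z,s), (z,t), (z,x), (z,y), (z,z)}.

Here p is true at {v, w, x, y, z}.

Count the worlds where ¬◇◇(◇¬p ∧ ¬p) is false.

8

s: ◇◇(◇¬p ∧ ¬p) is T. ✗
t: ◇◇(◇¬p ∧ ¬p) is T. ✗
u: ◇◇(◇¬p ∧ ¬p) is T. ✗
v: ◇◇(◇¬p ∧ ¬p) is T. ✗
w: ◇◇(◇¬p ∧ ¬p) is T. ✗
x: ◇◇(◇¬p ∧ ¬p) is T. ✗
y: ◇◇(◇¬p ∧ ¬p) is T. ✗
z: ◇◇(◇¬p ∧ ¬p) is T. ✗
Satisfying worlds: ∅.
So ¬◇◇(◇¬p ∧ ¬p) fails at the other 8 worlds.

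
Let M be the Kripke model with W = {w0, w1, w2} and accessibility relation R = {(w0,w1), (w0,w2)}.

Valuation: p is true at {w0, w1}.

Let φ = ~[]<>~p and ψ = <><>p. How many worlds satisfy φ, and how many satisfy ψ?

1 and 0

For ~[]<>~p:
w0: []<>~p is F. ✓
w1: []<>~p is T. ✗
w2: []<>~p is T. ✗
— 1 world.
For <><>p:
w0: successors {w1, w2}; <>p there: w1:F, w2:F. ✗
w1: no successors, so <><>p fails. ✗
w2: no successors, so <><>p fails. ✗
— 0 worlds.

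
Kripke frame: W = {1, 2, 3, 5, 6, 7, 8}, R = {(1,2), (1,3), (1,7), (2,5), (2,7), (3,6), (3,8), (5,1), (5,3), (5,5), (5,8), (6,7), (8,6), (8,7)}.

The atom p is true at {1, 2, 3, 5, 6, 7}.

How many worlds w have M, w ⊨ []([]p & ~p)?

1: successors {2, 3, 7}; []p & ~p there: 2:F, 3:F, 7:F. ✗
2: successors {5, 7}; []p & ~p there: 5:F, 7:F. ✗
3: successors {6, 8}; []p & ~p there: 6:F, 8:T. ✗
5: successors {1, 3, 5, 8}; []p & ~p there: 1:F, 3:F, 5:F, 8:T. ✗
6: successors {7}; []p & ~p there: 7:F. ✗
7: no successors, so []([]p & ~p) holds vacuously. ✓
8: successors {6, 7}; []p & ~p there: 6:F, 7:F. ✗
Satisfying worlds: {7}.

1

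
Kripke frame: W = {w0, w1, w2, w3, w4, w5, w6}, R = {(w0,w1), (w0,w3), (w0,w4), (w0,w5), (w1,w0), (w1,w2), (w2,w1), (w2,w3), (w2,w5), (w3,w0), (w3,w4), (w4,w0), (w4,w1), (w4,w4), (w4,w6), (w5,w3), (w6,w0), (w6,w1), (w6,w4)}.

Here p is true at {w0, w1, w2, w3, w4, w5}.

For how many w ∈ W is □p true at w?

6

w0: successors {w1, w3, w4, w5}; p there: w1:T, w3:T, w4:T, w5:T. ✓
w1: successors {w0, w2}; p there: w0:T, w2:T. ✓
w2: successors {w1, w3, w5}; p there: w1:T, w3:T, w5:T. ✓
w3: successors {w0, w4}; p there: w0:T, w4:T. ✓
w4: successors {w0, w1, w4, w6}; p there: w0:T, w1:T, w4:T, w6:F. ✗
w5: successors {w3}; p there: w3:T. ✓
w6: successors {w0, w1, w4}; p there: w0:T, w1:T, w4:T. ✓
Satisfying worlds: {w0, w1, w2, w3, w5, w6}.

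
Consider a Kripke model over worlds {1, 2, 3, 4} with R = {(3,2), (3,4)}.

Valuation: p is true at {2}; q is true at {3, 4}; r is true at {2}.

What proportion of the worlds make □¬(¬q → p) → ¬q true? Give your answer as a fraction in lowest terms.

1: □¬(¬q → p) is T, ¬q is T. ✓
2: □¬(¬q → p) is T, ¬q is T. ✓
3: □¬(¬q → p) is F, ¬q is F. ✓
4: □¬(¬q → p) is T, ¬q is F. ✗
That's 3 of 4 worlds, so 3/4.

3/4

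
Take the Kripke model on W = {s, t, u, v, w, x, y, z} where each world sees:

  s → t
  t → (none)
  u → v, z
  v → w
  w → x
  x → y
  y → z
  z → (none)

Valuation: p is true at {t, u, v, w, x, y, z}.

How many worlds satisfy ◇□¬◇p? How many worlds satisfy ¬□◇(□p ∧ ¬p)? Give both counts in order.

For ◇□¬◇p:
s: successors {t}; □¬◇p there: t:T. ✓
t: no successors, so ◇□¬◇p fails. ✗
u: successors {v, z}; □¬◇p there: v:F, z:T. ✓
v: successors {w}; □¬◇p there: w:F. ✗
w: successors {x}; □¬◇p there: x:F. ✗
x: successors {y}; □¬◇p there: y:T. ✓
y: successors {z}; □¬◇p there: z:T. ✓
z: no successors, so ◇□¬◇p fails. ✗
— 4 worlds.
For ¬□◇(□p ∧ ¬p):
s: □◇(□p ∧ ¬p) is F. ✓
t: □◇(□p ∧ ¬p) is T. ✗
u: □◇(□p ∧ ¬p) is F. ✓
v: □◇(□p ∧ ¬p) is F. ✓
w: □◇(□p ∧ ¬p) is F. ✓
x: □◇(□p ∧ ¬p) is F. ✓
y: □◇(□p ∧ ¬p) is F. ✓
z: □◇(□p ∧ ¬p) is T. ✗
— 6 worlds.

4 and 6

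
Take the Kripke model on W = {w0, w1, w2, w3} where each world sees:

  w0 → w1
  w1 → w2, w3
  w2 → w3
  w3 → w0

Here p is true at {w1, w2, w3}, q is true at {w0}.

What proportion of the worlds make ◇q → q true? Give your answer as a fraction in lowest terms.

3/4

w0: ◇q is F, q is T. ✓
w1: ◇q is F, q is F. ✓
w2: ◇q is F, q is F. ✓
w3: ◇q is T, q is F. ✗
That's 3 of 4 worlds, so 3/4.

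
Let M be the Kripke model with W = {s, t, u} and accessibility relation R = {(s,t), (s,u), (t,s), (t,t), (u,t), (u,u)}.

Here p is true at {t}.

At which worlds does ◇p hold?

s: successors {t, u}; p there: t:T, u:F. ✓
t: successors {s, t}; p there: s:F, t:T. ✓
u: successors {t, u}; p there: t:T, u:F. ✓

{s, t, u}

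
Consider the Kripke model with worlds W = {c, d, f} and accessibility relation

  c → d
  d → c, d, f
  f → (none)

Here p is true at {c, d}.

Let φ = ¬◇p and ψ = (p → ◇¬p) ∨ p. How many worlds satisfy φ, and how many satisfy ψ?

1 and 3

For ¬◇p:
c: ◇p is T. ✗
d: ◇p is T. ✗
f: ◇p is F. ✓
— 1 world.
For (p → ◇¬p) ∨ p:
c: p → ◇¬p is F, p is T. ✓
d: p → ◇¬p is T, p is T. ✓
f: p → ◇¬p is T, p is F. ✓
— 3 worlds.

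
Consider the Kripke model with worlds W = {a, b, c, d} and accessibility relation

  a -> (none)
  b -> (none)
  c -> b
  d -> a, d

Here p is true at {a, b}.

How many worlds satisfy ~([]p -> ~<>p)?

1

a: []p -> ~<>p is T. ✗
b: []p -> ~<>p is T. ✗
c: []p -> ~<>p is F. ✓
d: []p -> ~<>p is T. ✗
Satisfying worlds: {c}.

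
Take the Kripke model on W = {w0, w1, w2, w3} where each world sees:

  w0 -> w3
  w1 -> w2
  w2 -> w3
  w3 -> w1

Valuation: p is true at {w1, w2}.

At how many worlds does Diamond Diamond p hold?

3

w0: successors {w3}; Diamond p there: w3:T. ✓
w1: successors {w2}; Diamond p there: w2:F. ✗
w2: successors {w3}; Diamond p there: w3:T. ✓
w3: successors {w1}; Diamond p there: w1:T. ✓
Satisfying worlds: {w0, w2, w3}.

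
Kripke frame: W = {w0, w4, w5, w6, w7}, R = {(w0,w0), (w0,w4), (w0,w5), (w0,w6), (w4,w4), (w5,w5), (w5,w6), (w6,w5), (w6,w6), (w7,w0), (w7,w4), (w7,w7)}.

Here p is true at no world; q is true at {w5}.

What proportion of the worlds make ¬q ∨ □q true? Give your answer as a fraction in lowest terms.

4/5

w0: ¬q is T, □q is F. ✓
w4: ¬q is T, □q is F. ✓
w5: ¬q is F, □q is F. ✗
w6: ¬q is T, □q is F. ✓
w7: ¬q is T, □q is F. ✓
That's 4 of 5 worlds, so 4/5.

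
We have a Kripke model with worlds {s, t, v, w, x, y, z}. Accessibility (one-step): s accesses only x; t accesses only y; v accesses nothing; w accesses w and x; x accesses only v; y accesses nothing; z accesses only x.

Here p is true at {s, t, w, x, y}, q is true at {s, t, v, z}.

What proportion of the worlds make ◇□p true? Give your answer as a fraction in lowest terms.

3/7

s: successors {x}; □p there: x:F. ✗
t: successors {y}; □p there: y:T. ✓
v: no successors, so ◇□p fails. ✗
w: successors {w, x}; □p there: w:T, x:F. ✓
x: successors {v}; □p there: v:T. ✓
y: no successors, so ◇□p fails. ✗
z: successors {x}; □p there: x:F. ✗
That's 3 of 7 worlds, so 3/7.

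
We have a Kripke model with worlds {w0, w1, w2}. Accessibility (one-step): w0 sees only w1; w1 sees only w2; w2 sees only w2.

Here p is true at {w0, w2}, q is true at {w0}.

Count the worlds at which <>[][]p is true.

w0: successors {w1}; [][]p there: w1:T. ✓
w1: successors {w2}; [][]p there: w2:T. ✓
w2: successors {w2}; [][]p there: w2:T. ✓
Satisfying worlds: {w0, w1, w2}.

3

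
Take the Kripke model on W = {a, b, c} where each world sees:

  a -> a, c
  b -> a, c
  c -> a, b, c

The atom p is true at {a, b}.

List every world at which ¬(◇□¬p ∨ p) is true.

a: ◇□¬p ∨ p is T. ✗
b: ◇□¬p ∨ p is T. ✗
c: ◇□¬p ∨ p is F. ✓

{c}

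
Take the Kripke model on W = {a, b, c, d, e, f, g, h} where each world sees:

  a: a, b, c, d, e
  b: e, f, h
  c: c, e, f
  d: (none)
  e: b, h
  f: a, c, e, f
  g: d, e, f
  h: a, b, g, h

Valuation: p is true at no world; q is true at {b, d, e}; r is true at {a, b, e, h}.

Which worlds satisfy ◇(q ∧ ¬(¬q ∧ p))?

{a, b, c, e, f, g, h}

a: successors {a, b, c, d, e}; q ∧ ¬(¬q ∧ p) there: a:F, b:T, c:F, d:T, e:T. ✓
b: successors {e, f, h}; q ∧ ¬(¬q ∧ p) there: e:T, f:F, h:F. ✓
c: successors {c, e, f}; q ∧ ¬(¬q ∧ p) there: c:F, e:T, f:F. ✓
d: no successors, so ◇(q ∧ ¬(¬q ∧ p)) fails. ✗
e: successors {b, h}; q ∧ ¬(¬q ∧ p) there: b:T, h:F. ✓
f: successors {a, c, e, f}; q ∧ ¬(¬q ∧ p) there: a:F, c:F, e:T, f:F. ✓
g: successors {d, e, f}; q ∧ ¬(¬q ∧ p) there: d:T, e:T, f:F. ✓
h: successors {a, b, g, h}; q ∧ ¬(¬q ∧ p) there: a:F, b:T, g:F, h:F. ✓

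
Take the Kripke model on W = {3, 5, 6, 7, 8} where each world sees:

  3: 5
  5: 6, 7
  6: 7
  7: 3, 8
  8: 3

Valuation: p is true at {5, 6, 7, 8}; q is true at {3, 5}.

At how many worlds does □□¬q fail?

3: successors {5}; □¬q there: 5:T. ✓
5: successors {6, 7}; □¬q there: 6:T, 7:F. ✗
6: successors {7}; □¬q there: 7:F. ✗
7: successors {3, 8}; □¬q there: 3:F, 8:F. ✗
8: successors {3}; □¬q there: 3:F. ✗
Satisfying worlds: {3}.
So □□¬q fails at the other 4 worlds.

4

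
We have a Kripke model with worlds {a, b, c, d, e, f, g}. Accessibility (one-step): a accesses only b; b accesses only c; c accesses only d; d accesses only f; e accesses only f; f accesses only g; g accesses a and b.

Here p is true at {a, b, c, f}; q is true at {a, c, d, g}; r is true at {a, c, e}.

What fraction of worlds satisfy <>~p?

a: successors {b}; ~p there: b:F. ✗
b: successors {c}; ~p there: c:F. ✗
c: successors {d}; ~p there: d:T. ✓
d: successors {f}; ~p there: f:F. ✗
e: successors {f}; ~p there: f:F. ✗
f: successors {g}; ~p there: g:T. ✓
g: successors {a, b}; ~p there: a:F, b:F. ✗
That's 2 of 7 worlds, so 2/7.

2/7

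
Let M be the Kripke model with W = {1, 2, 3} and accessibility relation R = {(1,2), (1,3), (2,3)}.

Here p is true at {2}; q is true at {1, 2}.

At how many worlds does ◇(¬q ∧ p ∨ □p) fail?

1

1: successors {2, 3}; ¬q ∧ p ∨ □p there: 2:F, 3:T. ✓
2: successors {3}; ¬q ∧ p ∨ □p there: 3:T. ✓
3: no successors, so ◇(¬q ∧ p ∨ □p) fails. ✗
Satisfying worlds: {1, 2}.
So ◇(¬q ∧ p ∨ □p) fails at the other 1 world.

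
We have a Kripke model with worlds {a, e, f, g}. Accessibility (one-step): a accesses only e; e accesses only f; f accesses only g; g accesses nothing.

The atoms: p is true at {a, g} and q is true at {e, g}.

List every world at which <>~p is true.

{a, e}

a: successors {e}; ~p there: e:T. ✓
e: successors {f}; ~p there: f:T. ✓
f: successors {g}; ~p there: g:F. ✗
g: no successors, so <>~p fails. ✗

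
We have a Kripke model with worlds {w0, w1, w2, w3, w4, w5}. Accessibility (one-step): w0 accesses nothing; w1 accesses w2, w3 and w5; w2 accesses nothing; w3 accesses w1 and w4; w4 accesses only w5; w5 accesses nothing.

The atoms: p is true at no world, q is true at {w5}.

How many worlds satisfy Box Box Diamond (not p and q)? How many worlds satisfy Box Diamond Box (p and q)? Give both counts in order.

For Box Box Diamond (not p and q):
w0: no successors, so Box Box Diamond (not p and q) holds vacuously. ✓
w1: successors {w2, w3, w5}; Box Diamond (not p and q) there: w2:T, w3:T, w5:T. ✓
w2: no successors, so Box Box Diamond (not p and q) holds vacuously. ✓
w3: successors {w1, w4}; Box Diamond (not p and q) there: w1:F, w4:F. ✗
w4: successors {w5}; Box Diamond (not p and q) there: w5:T. ✓
w5: no successors, so Box Box Diamond (not p and q) holds vacuously. ✓
— 5 worlds.
For Box Diamond Box (p and q):
w0: no successors, so Box Diamond Box (p and q) holds vacuously. ✓
w1: successors {w2, w3, w5}; Diamond Box (p and q) there: w2:F, w3:F, w5:F. ✗
w2: no successors, so Box Diamond Box (p and q) holds vacuously. ✓
w3: successors {w1, w4}; Diamond Box (p and q) there: w1:T, w4:T. ✓
w4: successors {w5}; Diamond Box (p and q) there: w5:F. ✗
w5: no successors, so Box Diamond Box (p and q) holds vacuously. ✓
— 4 worlds.

5 and 4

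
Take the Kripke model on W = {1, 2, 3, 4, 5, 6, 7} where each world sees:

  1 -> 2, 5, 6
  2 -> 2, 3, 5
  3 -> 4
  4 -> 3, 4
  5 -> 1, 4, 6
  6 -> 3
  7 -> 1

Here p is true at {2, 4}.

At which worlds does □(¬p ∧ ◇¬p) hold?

{7}

1: successors {2, 5, 6}; ¬p ∧ ◇¬p there: 2:F, 5:T, 6:T. ✗
2: successors {2, 3, 5}; ¬p ∧ ◇¬p there: 2:F, 3:F, 5:T. ✗
3: successors {4}; ¬p ∧ ◇¬p there: 4:F. ✗
4: successors {3, 4}; ¬p ∧ ◇¬p there: 3:F, 4:F. ✗
5: successors {1, 4, 6}; ¬p ∧ ◇¬p there: 1:T, 4:F, 6:T. ✗
6: successors {3}; ¬p ∧ ◇¬p there: 3:F. ✗
7: successors {1}; ¬p ∧ ◇¬p there: 1:T. ✓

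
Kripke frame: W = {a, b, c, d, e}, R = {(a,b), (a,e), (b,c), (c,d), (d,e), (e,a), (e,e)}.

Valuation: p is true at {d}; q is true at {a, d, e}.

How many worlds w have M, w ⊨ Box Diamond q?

a: successors {b, e}; Diamond q there: b:F, e:T. ✗
b: successors {c}; Diamond q there: c:T. ✓
c: successors {d}; Diamond q there: d:T. ✓
d: successors {e}; Diamond q there: e:T. ✓
e: successors {a, e}; Diamond q there: a:T, e:T. ✓
Satisfying worlds: {b, c, d, e}.

4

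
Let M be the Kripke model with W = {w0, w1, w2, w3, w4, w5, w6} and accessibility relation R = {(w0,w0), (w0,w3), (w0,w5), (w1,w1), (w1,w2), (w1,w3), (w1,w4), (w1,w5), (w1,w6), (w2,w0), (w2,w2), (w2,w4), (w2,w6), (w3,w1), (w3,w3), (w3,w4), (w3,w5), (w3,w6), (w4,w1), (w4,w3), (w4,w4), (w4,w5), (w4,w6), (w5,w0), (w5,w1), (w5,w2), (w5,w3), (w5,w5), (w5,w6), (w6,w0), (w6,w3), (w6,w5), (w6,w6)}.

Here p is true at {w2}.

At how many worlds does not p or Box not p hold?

6

w0: not p is T, Box not p is T. ✓
w1: not p is T, Box not p is F. ✓
w2: not p is F, Box not p is F. ✗
w3: not p is T, Box not p is T. ✓
w4: not p is T, Box not p is T. ✓
w5: not p is T, Box not p is F. ✓
w6: not p is T, Box not p is T. ✓
Satisfying worlds: {w0, w1, w3, w4, w5, w6}.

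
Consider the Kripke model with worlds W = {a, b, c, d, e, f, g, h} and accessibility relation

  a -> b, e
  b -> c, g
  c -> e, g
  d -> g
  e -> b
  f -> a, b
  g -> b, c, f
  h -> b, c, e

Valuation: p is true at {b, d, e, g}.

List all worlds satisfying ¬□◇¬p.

{a, b, c, f, g, h}

a: □◇¬p is F. ✓
b: □◇¬p is F. ✓
c: □◇¬p is F. ✓
d: □◇¬p is T. ✗
e: □◇¬p is T. ✗
f: □◇¬p is F. ✓
g: □◇¬p is F. ✓
h: □◇¬p is F. ✓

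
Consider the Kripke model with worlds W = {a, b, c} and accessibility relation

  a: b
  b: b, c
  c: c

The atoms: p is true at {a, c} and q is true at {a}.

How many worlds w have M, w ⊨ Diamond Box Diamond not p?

a: successors {b}; Box Diamond not p there: b:F. ✗
b: successors {b, c}; Box Diamond not p there: b:F, c:F. ✗
c: successors {c}; Box Diamond not p there: c:F. ✗
Satisfying worlds: ∅.

0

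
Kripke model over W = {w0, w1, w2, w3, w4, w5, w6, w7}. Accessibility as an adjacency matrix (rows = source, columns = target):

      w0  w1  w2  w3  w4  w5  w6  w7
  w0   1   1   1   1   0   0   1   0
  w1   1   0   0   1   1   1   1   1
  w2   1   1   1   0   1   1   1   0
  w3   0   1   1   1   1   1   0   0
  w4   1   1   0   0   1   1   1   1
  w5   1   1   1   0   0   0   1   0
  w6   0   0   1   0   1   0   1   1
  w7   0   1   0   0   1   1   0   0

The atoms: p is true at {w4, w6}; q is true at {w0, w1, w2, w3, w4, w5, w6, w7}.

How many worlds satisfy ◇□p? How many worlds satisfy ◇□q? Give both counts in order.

0 and 8

For ◇□p:
w0: successors {w0, w1, w2, w3, w6}; □p there: w0:F, w1:F, w2:F, w3:F, w6:F. ✗
w1: successors {w0, w3, w4, w5, w6, w7}; □p there: w0:F, w3:F, w4:F, w5:F, w6:F, w7:F. ✗
w2: successors {w0, w1, w2, w4, w5, w6}; □p there: w0:F, w1:F, w2:F, w4:F, w5:F, w6:F. ✗
w3: successors {w1, w2, w3, w4, w5}; □p there: w1:F, w2:F, w3:F, w4:F, w5:F. ✗
w4: successors {w0, w1, w4, w5, w6, w7}; □p there: w0:F, w1:F, w4:F, w5:F, w6:F, w7:F. ✗
w5: successors {w0, w1, w2, w6}; □p there: w0:F, w1:F, w2:F, w6:F. ✗
w6: successors {w2, w4, w6, w7}; □p there: w2:F, w4:F, w6:F, w7:F. ✗
w7: successors {w1, w4, w5}; □p there: w1:F, w4:F, w5:F. ✗
— 0 worlds.
For ◇□q:
w0: successors {w0, w1, w2, w3, w6}; □q there: w0:T, w1:T, w2:T, w3:T, w6:T. ✓
w1: successors {w0, w3, w4, w5, w6, w7}; □q there: w0:T, w3:T, w4:T, w5:T, w6:T, w7:T. ✓
w2: successors {w0, w1, w2, w4, w5, w6}; □q there: w0:T, w1:T, w2:T, w4:T, w5:T, w6:T. ✓
w3: successors {w1, w2, w3, w4, w5}; □q there: w1:T, w2:T, w3:T, w4:T, w5:T. ✓
w4: successors {w0, w1, w4, w5, w6, w7}; □q there: w0:T, w1:T, w4:T, w5:T, w6:T, w7:T. ✓
w5: successors {w0, w1, w2, w6}; □q there: w0:T, w1:T, w2:T, w6:T. ✓
w6: successors {w2, w4, w6, w7}; □q there: w2:T, w4:T, w6:T, w7:T. ✓
w7: successors {w1, w4, w5}; □q there: w1:T, w4:T, w5:T. ✓
— 8 worlds.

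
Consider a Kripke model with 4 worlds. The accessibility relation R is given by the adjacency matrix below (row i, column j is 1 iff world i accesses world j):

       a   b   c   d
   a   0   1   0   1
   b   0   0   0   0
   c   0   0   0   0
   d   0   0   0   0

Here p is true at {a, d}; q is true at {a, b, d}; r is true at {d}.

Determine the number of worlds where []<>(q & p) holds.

a: successors {b, d}; <>(q & p) there: b:F, d:F. ✗
b: no successors, so []<>(q & p) holds vacuously. ✓
c: no successors, so []<>(q & p) holds vacuously. ✓
d: no successors, so []<>(q & p) holds vacuously. ✓
Satisfying worlds: {b, c, d}.

3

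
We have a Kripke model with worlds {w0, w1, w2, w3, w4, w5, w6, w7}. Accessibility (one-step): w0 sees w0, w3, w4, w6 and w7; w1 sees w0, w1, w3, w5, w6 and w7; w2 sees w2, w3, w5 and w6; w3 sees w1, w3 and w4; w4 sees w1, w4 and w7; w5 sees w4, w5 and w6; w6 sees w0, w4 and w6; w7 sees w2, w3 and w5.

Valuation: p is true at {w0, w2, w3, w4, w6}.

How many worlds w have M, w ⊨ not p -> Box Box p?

w0: not p is F, Box Box p is F. ✓
w1: not p is T, Box Box p is F. ✗
w2: not p is F, Box Box p is F. ✓
w3: not p is F, Box Box p is F. ✓
w4: not p is F, Box Box p is F. ✓
w5: not p is T, Box Box p is F. ✗
w6: not p is F, Box Box p is F. ✓
w7: not p is T, Box Box p is F. ✗
Satisfying worlds: {w0, w2, w3, w4, w6}.

5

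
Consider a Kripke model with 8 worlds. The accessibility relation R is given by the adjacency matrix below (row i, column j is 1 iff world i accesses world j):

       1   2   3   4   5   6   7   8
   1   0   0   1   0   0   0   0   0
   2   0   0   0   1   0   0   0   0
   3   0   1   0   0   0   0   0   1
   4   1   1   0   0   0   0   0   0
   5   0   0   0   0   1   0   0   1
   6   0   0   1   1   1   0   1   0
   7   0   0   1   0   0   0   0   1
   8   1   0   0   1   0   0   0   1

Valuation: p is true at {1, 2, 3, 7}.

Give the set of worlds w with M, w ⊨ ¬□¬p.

1: □¬p is F. ✓
2: □¬p is T. ✗
3: □¬p is F. ✓
4: □¬p is F. ✓
5: □¬p is T. ✗
6: □¬p is F. ✓
7: □¬p is F. ✓
8: □¬p is F. ✓

{1, 3, 4, 6, 7, 8}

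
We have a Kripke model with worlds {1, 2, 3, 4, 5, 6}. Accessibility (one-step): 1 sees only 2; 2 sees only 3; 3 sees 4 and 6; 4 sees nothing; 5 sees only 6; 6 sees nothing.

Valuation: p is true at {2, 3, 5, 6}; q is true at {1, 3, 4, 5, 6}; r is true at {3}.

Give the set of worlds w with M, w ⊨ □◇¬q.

1: successors {2}; ◇¬q there: 2:F. ✗
2: successors {3}; ◇¬q there: 3:F. ✗
3: successors {4, 6}; ◇¬q there: 4:F, 6:F. ✗
4: no successors, so □◇¬q holds vacuously. ✓
5: successors {6}; ◇¬q there: 6:F. ✗
6: no successors, so □◇¬q holds vacuously. ✓

{4, 6}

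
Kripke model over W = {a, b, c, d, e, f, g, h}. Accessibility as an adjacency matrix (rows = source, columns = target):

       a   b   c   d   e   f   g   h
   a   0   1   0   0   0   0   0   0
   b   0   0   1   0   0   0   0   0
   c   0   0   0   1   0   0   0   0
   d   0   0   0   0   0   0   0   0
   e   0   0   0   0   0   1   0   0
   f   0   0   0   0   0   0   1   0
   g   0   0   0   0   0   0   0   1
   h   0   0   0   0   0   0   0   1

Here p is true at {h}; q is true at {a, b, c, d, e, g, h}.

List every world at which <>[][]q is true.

{a, b, c, e, f, g, h}

a: successors {b}; [][]q there: b:T. ✓
b: successors {c}; [][]q there: c:T. ✓
c: successors {d}; [][]q there: d:T. ✓
d: no successors, so <>[][]q fails. ✗
e: successors {f}; [][]q there: f:T. ✓
f: successors {g}; [][]q there: g:T. ✓
g: successors {h}; [][]q there: h:T. ✓
h: successors {h}; [][]q there: h:T. ✓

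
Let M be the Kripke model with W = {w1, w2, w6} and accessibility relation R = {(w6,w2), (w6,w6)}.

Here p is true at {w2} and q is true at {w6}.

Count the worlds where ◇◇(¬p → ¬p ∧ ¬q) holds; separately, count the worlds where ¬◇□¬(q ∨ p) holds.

For ◇◇(¬p → ¬p ∧ ¬q):
w1: no successors, so ◇◇(¬p → ¬p ∧ ¬q) fails. ✗
w2: no successors, so ◇◇(¬p → ¬p ∧ ¬q) fails. ✗
w6: successors {w2, w6}; ◇(¬p → ¬p ∧ ¬q) there: w2:F, w6:T. ✓
— 1 world.
For ¬◇□¬(q ∨ p):
w1: ◇□¬(q ∨ p) is F. ✓
w2: ◇□¬(q ∨ p) is F. ✓
w6: ◇□¬(q ∨ p) is T. ✗
— 2 worlds.

1 and 2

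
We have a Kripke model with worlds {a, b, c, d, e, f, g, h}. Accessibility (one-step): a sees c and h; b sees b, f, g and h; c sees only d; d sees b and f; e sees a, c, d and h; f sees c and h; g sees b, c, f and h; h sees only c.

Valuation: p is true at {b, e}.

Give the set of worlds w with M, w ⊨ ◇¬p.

a: successors {c, h}; ¬p there: c:T, h:T. ✓
b: successors {b, f, g, h}; ¬p there: b:F, f:T, g:T, h:T. ✓
c: successors {d}; ¬p there: d:T. ✓
d: successors {b, f}; ¬p there: b:F, f:T. ✓
e: successors {a, c, d, h}; ¬p there: a:T, c:T, d:T, h:T. ✓
f: successors {c, h}; ¬p there: c:T, h:T. ✓
g: successors {b, c, f, h}; ¬p there: b:F, c:T, f:T, h:T. ✓
h: successors {c}; ¬p there: c:T. ✓

{a, b, c, d, e, f, g, h}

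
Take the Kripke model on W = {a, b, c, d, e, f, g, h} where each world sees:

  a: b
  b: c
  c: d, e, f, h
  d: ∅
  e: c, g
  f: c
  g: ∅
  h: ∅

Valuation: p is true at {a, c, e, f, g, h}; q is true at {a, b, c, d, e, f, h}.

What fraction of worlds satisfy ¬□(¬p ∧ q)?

1/2

a: □(¬p ∧ q) is T. ✗
b: □(¬p ∧ q) is F. ✓
c: □(¬p ∧ q) is F. ✓
d: □(¬p ∧ q) is T. ✗
e: □(¬p ∧ q) is F. ✓
f: □(¬p ∧ q) is F. ✓
g: □(¬p ∧ q) is T. ✗
h: □(¬p ∧ q) is T. ✗
That's 4 of 8 worlds, so 4/8 = 1/2.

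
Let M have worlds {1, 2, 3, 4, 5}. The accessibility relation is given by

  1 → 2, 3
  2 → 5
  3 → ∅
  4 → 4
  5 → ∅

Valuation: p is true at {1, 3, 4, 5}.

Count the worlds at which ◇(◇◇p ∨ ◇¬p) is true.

1

1: successors {2, 3}; ◇◇p ∨ ◇¬p there: 2:F, 3:F. ✗
2: successors {5}; ◇◇p ∨ ◇¬p there: 5:F. ✗
3: no successors, so ◇(◇◇p ∨ ◇¬p) fails. ✗
4: successors {4}; ◇◇p ∨ ◇¬p there: 4:T. ✓
5: no successors, so ◇(◇◇p ∨ ◇¬p) fails. ✗
Satisfying worlds: {4}.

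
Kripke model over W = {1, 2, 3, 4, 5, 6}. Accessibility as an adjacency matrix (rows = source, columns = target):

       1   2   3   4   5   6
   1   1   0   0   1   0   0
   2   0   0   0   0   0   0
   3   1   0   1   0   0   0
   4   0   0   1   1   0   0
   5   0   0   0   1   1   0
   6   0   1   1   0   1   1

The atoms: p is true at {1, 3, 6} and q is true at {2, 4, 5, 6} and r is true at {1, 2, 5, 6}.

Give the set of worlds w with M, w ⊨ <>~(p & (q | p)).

{1, 4, 5, 6}

1: successors {1, 4}; ~(p & (q | p)) there: 1:F, 4:T. ✓
2: no successors, so <>~(p & (q | p)) fails. ✗
3: successors {1, 3}; ~(p & (q | p)) there: 1:F, 3:F. ✗
4: successors {3, 4}; ~(p & (q | p)) there: 3:F, 4:T. ✓
5: successors {4, 5}; ~(p & (q | p)) there: 4:T, 5:T. ✓
6: successors {2, 3, 5, 6}; ~(p & (q | p)) there: 2:T, 3:F, 5:T, 6:F. ✓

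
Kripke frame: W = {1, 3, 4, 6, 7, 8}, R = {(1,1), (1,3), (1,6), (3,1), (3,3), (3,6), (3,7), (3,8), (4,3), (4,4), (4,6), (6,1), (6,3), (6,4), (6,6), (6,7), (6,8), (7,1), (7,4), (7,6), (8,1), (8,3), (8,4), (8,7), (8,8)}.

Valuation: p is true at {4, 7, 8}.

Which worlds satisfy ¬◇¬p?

1: ◇¬p is T. ✗
3: ◇¬p is T. ✗
4: ◇¬p is T. ✗
6: ◇¬p is T. ✗
7: ◇¬p is T. ✗
8: ◇¬p is T. ✗

∅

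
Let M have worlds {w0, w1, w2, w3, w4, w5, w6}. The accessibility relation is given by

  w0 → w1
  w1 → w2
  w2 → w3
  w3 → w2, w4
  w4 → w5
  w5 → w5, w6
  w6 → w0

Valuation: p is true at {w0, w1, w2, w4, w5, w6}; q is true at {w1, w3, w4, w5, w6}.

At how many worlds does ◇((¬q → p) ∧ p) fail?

1

w0: successors {w1}; (¬q → p) ∧ p there: w1:T. ✓
w1: successors {w2}; (¬q → p) ∧ p there: w2:T. ✓
w2: successors {w3}; (¬q → p) ∧ p there: w3:F. ✗
w3: successors {w2, w4}; (¬q → p) ∧ p there: w2:T, w4:T. ✓
w4: successors {w5}; (¬q → p) ∧ p there: w5:T. ✓
w5: successors {w5, w6}; (¬q → p) ∧ p there: w5:T, w6:T. ✓
w6: successors {w0}; (¬q → p) ∧ p there: w0:T. ✓
Satisfying worlds: {w0, w1, w3, w4, w5, w6}.
So ◇((¬q → p) ∧ p) fails at the other 1 world.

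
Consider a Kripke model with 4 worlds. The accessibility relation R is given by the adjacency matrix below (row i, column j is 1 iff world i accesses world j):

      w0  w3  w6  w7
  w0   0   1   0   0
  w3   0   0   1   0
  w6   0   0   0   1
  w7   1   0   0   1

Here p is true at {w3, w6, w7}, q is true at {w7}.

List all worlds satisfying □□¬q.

{w0}

w0: successors {w3}; □¬q there: w3:T. ✓
w3: successors {w6}; □¬q there: w6:F. ✗
w6: successors {w7}; □¬q there: w7:F. ✗
w7: successors {w0, w7}; □¬q there: w0:T, w7:F. ✗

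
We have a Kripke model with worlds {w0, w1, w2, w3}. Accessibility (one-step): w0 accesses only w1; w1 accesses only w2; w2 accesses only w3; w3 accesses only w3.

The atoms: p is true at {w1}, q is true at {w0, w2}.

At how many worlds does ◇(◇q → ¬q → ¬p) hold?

3

w0: successors {w1}; ◇q → ¬q → ¬p there: w1:F. ✗
w1: successors {w2}; ◇q → ¬q → ¬p there: w2:T. ✓
w2: successors {w3}; ◇q → ¬q → ¬p there: w3:T. ✓
w3: successors {w3}; ◇q → ¬q → ¬p there: w3:T. ✓
Satisfying worlds: {w1, w2, w3}.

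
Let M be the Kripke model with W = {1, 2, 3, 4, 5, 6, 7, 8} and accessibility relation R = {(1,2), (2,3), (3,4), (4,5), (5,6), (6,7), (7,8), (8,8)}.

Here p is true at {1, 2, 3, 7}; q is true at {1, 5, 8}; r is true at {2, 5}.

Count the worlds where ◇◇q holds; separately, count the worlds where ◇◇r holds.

4 and 1

For ◇◇q:
1: successors {2}; ◇q there: 2:F. ✗
2: successors {3}; ◇q there: 3:F. ✗
3: successors {4}; ◇q there: 4:T. ✓
4: successors {5}; ◇q there: 5:F. ✗
5: successors {6}; ◇q there: 6:F. ✗
6: successors {7}; ◇q there: 7:T. ✓
7: successors {8}; ◇q there: 8:T. ✓
8: successors {8}; ◇q there: 8:T. ✓
— 4 worlds.
For ◇◇r:
1: successors {2}; ◇r there: 2:F. ✗
2: successors {3}; ◇r there: 3:F. ✗
3: successors {4}; ◇r there: 4:T. ✓
4: successors {5}; ◇r there: 5:F. ✗
5: successors {6}; ◇r there: 6:F. ✗
6: successors {7}; ◇r there: 7:F. ✗
7: successors {8}; ◇r there: 8:F. ✗
8: successors {8}; ◇r there: 8:F. ✗
— 1 world.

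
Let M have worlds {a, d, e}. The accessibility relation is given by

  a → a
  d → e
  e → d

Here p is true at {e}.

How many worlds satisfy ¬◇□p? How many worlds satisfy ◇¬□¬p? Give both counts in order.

For ¬◇□p:
a: ◇□p is F. ✓
d: ◇□p is F. ✓
e: ◇□p is T. ✗
— 2 worlds.
For ◇¬□¬p:
a: successors {a}; ¬□¬p there: a:F. ✗
d: successors {e}; ¬□¬p there: e:F. ✗
e: successors {d}; ¬□¬p there: d:T. ✓
— 1 world.

2 and 1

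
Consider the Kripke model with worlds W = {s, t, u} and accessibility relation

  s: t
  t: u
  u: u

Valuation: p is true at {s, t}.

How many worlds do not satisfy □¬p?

1

s: successors {t}; ¬p there: t:F. ✗
t: successors {u}; ¬p there: u:T. ✓
u: successors {u}; ¬p there: u:T. ✓
Satisfying worlds: {t, u}.
So □¬p fails at the other 1 world.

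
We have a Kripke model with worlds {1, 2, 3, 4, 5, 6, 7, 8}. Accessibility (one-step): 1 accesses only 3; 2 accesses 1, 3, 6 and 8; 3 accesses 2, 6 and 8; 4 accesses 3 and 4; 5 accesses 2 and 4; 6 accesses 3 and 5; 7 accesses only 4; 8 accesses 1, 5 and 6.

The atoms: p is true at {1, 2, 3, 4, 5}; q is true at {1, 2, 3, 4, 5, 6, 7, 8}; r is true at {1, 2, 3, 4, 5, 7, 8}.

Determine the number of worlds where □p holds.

5

1: successors {3}; p there: 3:T. ✓
2: successors {1, 3, 6, 8}; p there: 1:T, 3:T, 6:F, 8:F. ✗
3: successors {2, 6, 8}; p there: 2:T, 6:F, 8:F. ✗
4: successors {3, 4}; p there: 3:T, 4:T. ✓
5: successors {2, 4}; p there: 2:T, 4:T. ✓
6: successors {3, 5}; p there: 3:T, 5:T. ✓
7: successors {4}; p there: 4:T. ✓
8: successors {1, 5, 6}; p there: 1:T, 5:T, 6:F. ✗
Satisfying worlds: {1, 4, 5, 6, 7}.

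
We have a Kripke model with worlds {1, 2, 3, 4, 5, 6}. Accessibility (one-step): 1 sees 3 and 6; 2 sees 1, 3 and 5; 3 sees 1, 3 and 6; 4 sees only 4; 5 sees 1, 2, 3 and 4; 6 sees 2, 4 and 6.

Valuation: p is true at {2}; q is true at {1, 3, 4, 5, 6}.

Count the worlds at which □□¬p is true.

2

1: successors {3, 6}; □¬p there: 3:T, 6:F. ✗
2: successors {1, 3, 5}; □¬p there: 1:T, 3:T, 5:F. ✗
3: successors {1, 3, 6}; □¬p there: 1:T, 3:T, 6:F. ✗
4: successors {4}; □¬p there: 4:T. ✓
5: successors {1, 2, 3, 4}; □¬p there: 1:T, 2:T, 3:T, 4:T. ✓
6: successors {2, 4, 6}; □¬p there: 2:T, 4:T, 6:F. ✗
Satisfying worlds: {4, 5}.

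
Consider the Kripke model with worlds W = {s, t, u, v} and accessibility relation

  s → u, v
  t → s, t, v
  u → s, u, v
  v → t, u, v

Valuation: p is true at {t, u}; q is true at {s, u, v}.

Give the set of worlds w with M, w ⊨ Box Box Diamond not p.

{s, t, u, v}

s: successors {u, v}; Box Diamond not p there: u:T, v:T. ✓
t: successors {s, t, v}; Box Diamond not p there: s:T, t:T, v:T. ✓
u: successors {s, u, v}; Box Diamond not p there: s:T, u:T, v:T. ✓
v: successors {t, u, v}; Box Diamond not p there: t:T, u:T, v:T. ✓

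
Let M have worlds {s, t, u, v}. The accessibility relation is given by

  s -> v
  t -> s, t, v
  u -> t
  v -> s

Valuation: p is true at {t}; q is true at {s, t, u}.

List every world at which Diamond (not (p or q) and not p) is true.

s: successors {v}; not (p or q) and not p there: v:T. ✓
t: successors {s, t, v}; not (p or q) and not p there: s:F, t:F, v:T. ✓
u: successors {t}; not (p or q) and not p there: t:F. ✗
v: successors {s}; not (p or q) and not p there: s:F. ✗

{s, t}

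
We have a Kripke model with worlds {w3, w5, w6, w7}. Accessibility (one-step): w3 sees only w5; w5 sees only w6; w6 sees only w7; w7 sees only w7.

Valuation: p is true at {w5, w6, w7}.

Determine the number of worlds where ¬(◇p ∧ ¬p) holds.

3

w3: ◇p ∧ ¬p is T. ✗
w5: ◇p ∧ ¬p is F. ✓
w6: ◇p ∧ ¬p is F. ✓
w7: ◇p ∧ ¬p is F. ✓
Satisfying worlds: {w5, w6, w7}.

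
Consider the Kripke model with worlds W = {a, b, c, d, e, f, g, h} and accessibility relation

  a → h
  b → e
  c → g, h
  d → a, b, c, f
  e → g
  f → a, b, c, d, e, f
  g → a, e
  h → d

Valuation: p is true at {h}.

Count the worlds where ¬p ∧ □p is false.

a: ¬p is T, □p is T. ✓
b: ¬p is T, □p is F. ✗
c: ¬p is T, □p is F. ✗
d: ¬p is T, □p is F. ✗
e: ¬p is T, □p is F. ✗
f: ¬p is T, □p is F. ✗
g: ¬p is T, □p is F. ✗
h: ¬p is F, □p is F. ✗
Satisfying worlds: {a}.
So ¬p ∧ □p fails at the other 7 worlds.

7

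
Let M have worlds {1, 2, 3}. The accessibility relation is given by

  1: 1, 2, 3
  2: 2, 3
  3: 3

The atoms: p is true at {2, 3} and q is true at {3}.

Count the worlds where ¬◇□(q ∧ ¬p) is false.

1: ◇□(q ∧ ¬p) is F. ✓
2: ◇□(q ∧ ¬p) is F. ✓
3: ◇□(q ∧ ¬p) is F. ✓
Satisfying worlds: {1, 2, 3}.
So ¬◇□(q ∧ ¬p) fails at the other 0 worlds.

0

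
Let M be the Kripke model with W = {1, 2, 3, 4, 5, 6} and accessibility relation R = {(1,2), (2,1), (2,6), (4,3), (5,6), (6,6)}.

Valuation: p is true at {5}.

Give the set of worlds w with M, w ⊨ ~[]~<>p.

1: []~<>p is T. ✗
2: []~<>p is T. ✗
3: []~<>p is T. ✗
4: []~<>p is T. ✗
5: []~<>p is T. ✗
6: []~<>p is T. ✗

∅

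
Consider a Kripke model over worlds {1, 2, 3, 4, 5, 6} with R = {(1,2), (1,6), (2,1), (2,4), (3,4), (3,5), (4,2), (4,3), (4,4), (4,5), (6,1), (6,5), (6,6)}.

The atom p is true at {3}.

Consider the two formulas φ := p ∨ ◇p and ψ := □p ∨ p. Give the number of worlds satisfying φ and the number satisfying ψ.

2 and 2

For p ∨ ◇p:
1: p is F, ◇p is F. ✗
2: p is F, ◇p is F. ✗
3: p is T, ◇p is F. ✓
4: p is F, ◇p is T. ✓
5: p is F, ◇p is F. ✗
6: p is F, ◇p is F. ✗
— 2 worlds.
For □p ∨ p:
1: □p is F, p is F. ✗
2: □p is F, p is F. ✗
3: □p is F, p is T. ✓
4: □p is F, p is F. ✗
5: □p is T, p is F. ✓
6: □p is F, p is F. ✗
— 2 worlds.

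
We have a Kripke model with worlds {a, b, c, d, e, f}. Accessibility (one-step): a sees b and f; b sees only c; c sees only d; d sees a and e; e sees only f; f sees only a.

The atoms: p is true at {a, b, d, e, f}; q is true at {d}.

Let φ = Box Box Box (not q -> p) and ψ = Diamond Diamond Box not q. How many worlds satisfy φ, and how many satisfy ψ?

For Box Box Box (not q -> p):
a: successors {b, f}; Box Box (not q -> p) there: b:T, f:T. ✓
b: successors {c}; Box Box (not q -> p) there: c:T. ✓
c: successors {d}; Box Box (not q -> p) there: d:T. ✓
d: successors {a, e}; Box Box (not q -> p) there: a:F, e:T. ✗
e: successors {f}; Box Box (not q -> p) there: f:T. ✓
f: successors {a}; Box Box (not q -> p) there: a:F. ✗
— 4 worlds.
For Diamond Diamond Box not q:
a: successors {b, f}; Diamond Box not q there: b:F, f:T. ✓
b: successors {c}; Diamond Box not q there: c:T. ✓
c: successors {d}; Diamond Box not q there: d:T. ✓
d: successors {a, e}; Diamond Box not q there: a:T, e:T. ✓
e: successors {f}; Diamond Box not q there: f:T. ✓
f: successors {a}; Diamond Box not q there: a:T. ✓
— 6 worlds.

4 and 6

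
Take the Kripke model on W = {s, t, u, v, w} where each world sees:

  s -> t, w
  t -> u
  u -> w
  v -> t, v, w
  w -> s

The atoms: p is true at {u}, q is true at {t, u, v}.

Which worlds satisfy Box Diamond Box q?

{w}

s: successors {t, w}; Diamond Box q there: t:F, w:F. ✗
t: successors {u}; Diamond Box q there: u:F. ✗
u: successors {w}; Diamond Box q there: w:F. ✗
v: successors {t, v, w}; Diamond Box q there: t:F, v:T, w:F. ✗
w: successors {s}; Diamond Box q there: s:T. ✓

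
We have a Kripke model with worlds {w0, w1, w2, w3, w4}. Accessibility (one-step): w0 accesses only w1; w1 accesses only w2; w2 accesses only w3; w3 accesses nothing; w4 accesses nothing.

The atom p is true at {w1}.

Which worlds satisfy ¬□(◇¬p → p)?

w0: □(◇¬p → p) is T. ✗
w1: □(◇¬p → p) is F. ✓
w2: □(◇¬p → p) is T. ✗
w3: □(◇¬p → p) is T. ✗
w4: □(◇¬p → p) is T. ✗

{w1}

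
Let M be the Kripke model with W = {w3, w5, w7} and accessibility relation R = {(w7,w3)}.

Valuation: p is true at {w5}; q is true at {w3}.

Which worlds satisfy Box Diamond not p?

{w3, w5}

w3: no successors, so Box Diamond not p holds vacuously. ✓
w5: no successors, so Box Diamond not p holds vacuously. ✓
w7: successors {w3}; Diamond not p there: w3:F. ✗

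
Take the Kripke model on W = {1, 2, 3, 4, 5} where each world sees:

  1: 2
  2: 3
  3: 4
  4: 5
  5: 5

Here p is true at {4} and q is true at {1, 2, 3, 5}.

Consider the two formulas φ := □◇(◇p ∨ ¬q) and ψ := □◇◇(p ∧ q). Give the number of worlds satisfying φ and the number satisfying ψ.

2 and 0

For □◇(◇p ∨ ¬q):
1: successors {2}; ◇(◇p ∨ ¬q) there: 2:T. ✓
2: successors {3}; ◇(◇p ∨ ¬q) there: 3:T. ✓
3: successors {4}; ◇(◇p ∨ ¬q) there: 4:F. ✗
4: successors {5}; ◇(◇p ∨ ¬q) there: 5:F. ✗
5: successors {5}; ◇(◇p ∨ ¬q) there: 5:F. ✗
— 2 worlds.
For □◇◇(p ∧ q):
1: successors {2}; ◇◇(p ∧ q) there: 2:F. ✗
2: successors {3}; ◇◇(p ∧ q) there: 3:F. ✗
3: successors {4}; ◇◇(p ∧ q) there: 4:F. ✗
4: successors {5}; ◇◇(p ∧ q) there: 5:F. ✗
5: successors {5}; ◇◇(p ∧ q) there: 5:F. ✗
— 0 worlds.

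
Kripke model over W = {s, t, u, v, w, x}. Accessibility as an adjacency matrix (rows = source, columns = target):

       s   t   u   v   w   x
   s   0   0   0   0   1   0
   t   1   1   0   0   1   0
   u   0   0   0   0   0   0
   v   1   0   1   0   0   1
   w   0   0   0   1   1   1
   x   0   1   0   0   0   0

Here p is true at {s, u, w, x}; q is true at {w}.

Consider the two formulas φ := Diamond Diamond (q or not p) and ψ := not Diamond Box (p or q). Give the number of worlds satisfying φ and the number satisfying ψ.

For Diamond Diamond (q or not p):
s: successors {w}; Diamond (q or not p) there: w:T. ✓
t: successors {s, t, w}; Diamond (q or not p) there: s:T, t:T, w:T. ✓
u: no successors, so Diamond Diamond (q or not p) fails. ✗
v: successors {s, u, x}; Diamond (q or not p) there: s:T, u:F, x:T. ✓
w: successors {v, w, x}; Diamond (q or not p) there: v:F, w:T, x:T. ✓
x: successors {t}; Diamond (q or not p) there: t:T. ✓
— 5 worlds.
For not Diamond Box (p or q):
s: Diamond Box (p or q) is F. ✓
t: Diamond Box (p or q) is T. ✗
u: Diamond Box (p or q) is F. ✓
v: Diamond Box (p or q) is T. ✗
w: Diamond Box (p or q) is T. ✗
x: Diamond Box (p or q) is F. ✓
— 3 worlds.

5 and 3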